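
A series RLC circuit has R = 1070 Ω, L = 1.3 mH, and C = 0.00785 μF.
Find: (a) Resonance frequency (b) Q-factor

Step 1 — Resonance condition Im(Z)=0 gives ω₀ = 1/√(LC).
Step 2 — ω₀ = 1/√(0.0013·7.85e-09) = 3.13e+05 rad/s.
Step 3 — f₀ = ω₀/(2π) = 4.982e+04 Hz.
Step 4 — Series Q: Q = ω₀L/R = 3.13e+05·0.0013/1070 = 0.3803.

(a) f₀ = 4.982e+04 Hz  (b) Q = 0.3803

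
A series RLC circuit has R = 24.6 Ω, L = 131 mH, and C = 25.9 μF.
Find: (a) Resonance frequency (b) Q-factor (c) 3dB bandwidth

Step 1 — Resonance: ω₀ = 1/√(LC) = 1/√(0.131·2.59e-05) = 542.9 rad/s.
Step 2 — f₀ = ω₀/(2π) = 86.4 Hz.
Step 3 — Series Q: Q = ω₀L/R = 542.9·0.131/24.6 = 2.891.
Step 4 — Bandwidth: Δω = ω₀/Q = 187.8 rad/s; BW = Δω/(2π) = 29.89 Hz.

(a) f₀ = 86.4 Hz  (b) Q = 2.891  (c) BW = 29.89 Hz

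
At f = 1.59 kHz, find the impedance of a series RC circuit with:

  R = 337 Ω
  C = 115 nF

Step 1 — Angular frequency: ω = 2π·f = 2π·1590 = 9990 rad/s.
Step 2 — Component impedances:
  R: Z = R = 337 Ω
  C: Z = 1/(jωC) = -j/(ω·C) = 0 - j870.4 Ω
Step 3 — Series combination: Z_total = R + C = 337 - j870.4 Ω = 933.4∠-68.8° Ω.

Z = 337 - j870.4 Ω = 933.4∠-68.8° Ω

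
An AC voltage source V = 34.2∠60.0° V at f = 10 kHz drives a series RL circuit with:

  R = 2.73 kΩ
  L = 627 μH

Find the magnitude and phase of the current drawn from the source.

Step 1 — Angular frequency: ω = 2π·f = 2π·1e+04 = 6.283e+04 rad/s.
Step 2 — Component impedances:
  R: Z = R = 2730 Ω
  L: Z = jωL = j·6.283e+04·0.000627 = 0 + j39.4 Ω
Step 3 — Series combination: Z_total = R + L = 2730 + j39.4 Ω = 2730∠0.8° Ω.
Step 4 — Source phasor: V = 34.2∠60.0° V = 17.1 + j29.62 V.
Step 5 — Ohm's law: I = V / Z_total = (17.1 + j29.62) / (2730 + j39.4) = 0.006419 + j0.01076 A.
Step 6 — Convert to polar: |I| = 0.01253 A, ∠I = 59.2°.

I = 0.01253∠59.2° A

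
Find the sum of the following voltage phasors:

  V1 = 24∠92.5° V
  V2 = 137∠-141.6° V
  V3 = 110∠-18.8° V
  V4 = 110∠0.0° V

Step 1 — Convert each phasor to rectangular form:
  V1 = 24·(cos(92.5°) + j·sin(92.5°)) = -1.047 + j23.98 V
  V2 = 137·(cos(-141.6°) + j·sin(-141.6°)) = -107.4 - j85.1 V
  V3 = 110·(cos(-18.8°) + j·sin(-18.8°)) = 104.1 - j35.45 V
  V4 = 110·(cos(0.0°) + j·sin(0.0°)) = 110 V
Step 2 — Sum components: V_total = 105.7 - j96.57 V.
Step 3 — Convert to polar: |V_total| = 143.2 V, ∠V_total = -42.4°.

V_total = 143.2∠-42.4° V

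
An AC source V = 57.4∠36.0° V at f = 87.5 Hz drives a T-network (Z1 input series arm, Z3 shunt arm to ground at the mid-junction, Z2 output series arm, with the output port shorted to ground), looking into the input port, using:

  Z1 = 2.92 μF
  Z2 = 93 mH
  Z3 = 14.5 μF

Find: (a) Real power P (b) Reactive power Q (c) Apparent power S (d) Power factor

Step 1 — Angular frequency: ω = 2π·f = 2π·87.5 = 549.8 rad/s.
Step 2 — Component impedances:
  Z1: Z = 1/(jωC) = -j/(ω·C) = 0 - j622.9 Ω
  Z2: Z = jωL = j·549.8·0.093 = 0 + j51.13 Ω
  Z3: Z = 1/(jωC) = -j/(ω·C) = 0 - j125.4 Ω
Step 3 — With the output port shorted to ground, the output series arm Z2 runs from the junction to ground; the shunt arm Z3 also runs from the junction to ground. They appear in parallel: Z3 || Z2 = 0 + j86.31 Ω.
Step 4 — Series with input arm Z1: Z_in = Z1 + (Z3 || Z2) = 0 - j536.6 Ω = 536.6∠-90.0° Ω.
Step 5 — Source phasor: V = 57.4∠36.0° V = 46.44 + j33.74 V.
Step 6 — Current: I = V / Z = -0.06287 + j0.08654 A = 0.107∠126.0° A.
Step 7 — Complex power: S = V·I* = 0 - j6.14 VA.
Step 8 — Real power: P = Re(S) = 0 W.
Step 9 — Reactive power: Q = Im(S) = -6.14 VAR.
Step 10 — Apparent power: |S| = 6.14 VA.
Step 11 — Power factor: PF = P/|S| = 0 (leading).

(a) P = 0 W  (b) Q = -6.14 VAR  (c) S = 6.14 VA  (d) PF = 0 (leading)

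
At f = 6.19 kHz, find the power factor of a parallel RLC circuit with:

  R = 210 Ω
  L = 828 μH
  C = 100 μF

Step 1 — Angular frequency: ω = 2π·f = 2π·6190 = 3.889e+04 rad/s.
Step 2 — Component impedances:
  R: Z = R = 210 Ω
  L: Z = jωL = j·3.889e+04·0.000828 = 0 + j32.2 Ω
  C: Z = 1/(jωC) = -j/(ω·C) = 0 - j0.2571 Ω
Step 3 — Parallel combination: 1/Z_total = 1/R + 1/L + 1/C; Z_total = 0.0003199 - j0.2592 Ω = 0.2592∠-89.9° Ω.
Step 4 — Power factor: PF = cos(φ) = Re(Z)/|Z| = 0.0003199/0.2592 = 0.001234.
Step 5 — Type: Im(Z) = -0.2592 ⇒ leading (phase φ = -89.9°).

PF = 0.001234 (leading, φ = -89.9°)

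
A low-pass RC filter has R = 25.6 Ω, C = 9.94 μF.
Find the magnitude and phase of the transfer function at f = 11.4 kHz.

Step 1 — Angular frequency: ω = 2π·1.14e+04 = 7.163e+04 rad/s.
Step 2 — Transfer function: H(jω) = 1/(1 + jωRC).
Step 3 — Denominator: 1 + jωRC = 1 + j·7.163e+04·25.6·9.94e-06 = 1 + j18.23.
Step 4 — H = 0.003001 - j0.0547.
Step 5 — Magnitude: |H| = 0.05478 (-25.2 dB); phase: φ = -86.9°.

|H| = 0.05478 (-25.2 dB), φ = -86.9°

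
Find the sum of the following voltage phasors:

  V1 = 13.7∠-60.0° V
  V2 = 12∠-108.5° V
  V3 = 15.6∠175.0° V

Step 1 — Convert each phasor to rectangular form:
  V1 = 13.7·(cos(-60.0°) + j·sin(-60.0°)) = 6.85 - j11.86 V
  V2 = 12·(cos(-108.5°) + j·sin(-108.5°)) = -3.808 - j11.38 V
  V3 = 15.6·(cos(175.0°) + j·sin(175.0°)) = -15.54 + j1.36 V
Step 2 — Sum components: V_total = -12.5 - j21.88 V.
Step 3 — Convert to polar: |V_total| = 25.2 V, ∠V_total = -119.7°.

V_total = 25.2∠-119.7° V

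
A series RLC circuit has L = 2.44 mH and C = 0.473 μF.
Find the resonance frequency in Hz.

Step 1 — Resonance condition Im(Z)=0 gives ω₀ = 1/√(LC).
Step 2 — ω₀ = 1/√(0.00244·4.73e-07) = 2.944e+04 rad/s.
Step 3 — f₀ = ω₀/(2π) = 4685 Hz.

f₀ = 4685 Hz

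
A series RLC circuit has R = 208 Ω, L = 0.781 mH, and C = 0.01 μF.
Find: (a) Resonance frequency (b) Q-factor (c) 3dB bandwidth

Step 1 — Resonance condition Im(Z)=0 gives ω₀ = 1/√(LC).
Step 2 — ω₀ = 1/√(0.000781·1e-08) = 3.578e+05 rad/s.
Step 3 — f₀ = ω₀/(2π) = 5.695e+04 Hz.
Step 4 — Series Q: Q = ω₀L/R = 3.578e+05·0.000781/208 = 1.344.
Step 5 — 3dB bandwidth: Δω = ω₀/Q = 2.663e+05 rad/s; BW = Δω/(2π) = 4.239e+04 Hz.

(a) f₀ = 5.695e+04 Hz  (b) Q = 1.344  (c) BW = 4.239e+04 Hz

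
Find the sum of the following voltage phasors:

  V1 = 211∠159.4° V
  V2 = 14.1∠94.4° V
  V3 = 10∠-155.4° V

Step 1 — Convert each phasor to rectangular form:
  V1 = 211·(cos(159.4°) + j·sin(159.4°)) = -197.5 + j74.24 V
  V2 = 14.1·(cos(94.4°) + j·sin(94.4°)) = -1.082 + j14.06 V
  V3 = 10·(cos(-155.4°) + j·sin(-155.4°)) = -9.092 - j4.163 V
Step 2 — Sum components: V_total = -207.7 + j84.13 V.
Step 3 — Convert to polar: |V_total| = 224.1 V, ∠V_total = 157.9°.

V_total = 224.1∠157.9° V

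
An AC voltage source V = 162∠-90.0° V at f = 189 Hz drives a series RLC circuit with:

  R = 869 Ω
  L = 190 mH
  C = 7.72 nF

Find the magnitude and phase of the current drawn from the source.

Step 1 — Angular frequency: ω = 2π·f = 2π·189 = 1188 rad/s.
Step 2 — Component impedances:
  R: Z = R = 869 Ω
  L: Z = jωL = j·1188·0.19 = 0 + j225.6 Ω
  C: Z = 1/(jωC) = -j/(ω·C) = 0 - j1.091e+05 Ω
Step 3 — Series combination: Z_total = R + L + C = 869 - j1.089e+05 Ω = 1.089e+05∠-89.5° Ω.
Step 4 — Source phasor: V = 162∠-90.0° V = 0 - j162 V.
Step 5 — Ohm's law: I = V / Z_total = (0 - j162) / (869 - j1.089e+05) = 0.001488 - j1.188e-05 A.
Step 6 — Convert to polar: |I| = 0.001488 A, ∠I = -0.5°.

I = 0.001488∠-0.5° A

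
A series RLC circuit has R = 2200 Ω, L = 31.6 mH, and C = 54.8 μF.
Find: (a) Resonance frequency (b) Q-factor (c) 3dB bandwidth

Step 1 — Resonance condition Im(Z)=0 gives ω₀ = 1/√(LC).
Step 2 — ω₀ = 1/√(0.0316·5.48e-05) = 759.9 rad/s.
Step 3 — f₀ = ω₀/(2π) = 120.9 Hz.
Step 4 — Series Q: Q = ω₀L/R = 759.9·0.0316/2200 = 0.01092.
Step 5 — 3dB bandwidth: Δω = ω₀/Q = 6.962e+04 rad/s; BW = Δω/(2π) = 1.108e+04 Hz.

(a) f₀ = 120.9 Hz  (b) Q = 0.01092  (c) BW = 1.108e+04 Hz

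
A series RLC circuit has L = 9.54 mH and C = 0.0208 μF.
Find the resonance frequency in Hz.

Step 1 — Resonance condition Im(Z)=0 gives ω₀ = 1/√(LC).
Step 2 — ω₀ = 1/√(0.00954·2.08e-08) = 7.099e+04 rad/s.
Step 3 — f₀ = ω₀/(2π) = 1.13e+04 Hz.

f₀ = 1.13e+04 Hz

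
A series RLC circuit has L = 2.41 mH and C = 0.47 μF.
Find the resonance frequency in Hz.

Step 1 — Resonance condition Im(Z)=0 gives ω₀ = 1/√(LC).
Step 2 — ω₀ = 1/√(0.00241·4.7e-07) = 2.971e+04 rad/s.
Step 3 — f₀ = ω₀/(2π) = 4729 Hz.

f₀ = 4729 Hz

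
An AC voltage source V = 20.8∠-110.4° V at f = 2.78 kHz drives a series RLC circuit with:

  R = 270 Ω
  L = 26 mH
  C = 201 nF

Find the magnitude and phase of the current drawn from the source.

Step 1 — Angular frequency: ω = 2π·f = 2π·2780 = 1.747e+04 rad/s.
Step 2 — Component impedances:
  R: Z = R = 270 Ω
  L: Z = jωL = j·1.747e+04·0.026 = 0 + j454.1 Ω
  C: Z = 1/(jωC) = -j/(ω·C) = 0 - j284.8 Ω
Step 3 — Series combination: Z_total = R + L + C = 270 + j169.3 Ω = 318.7∠32.1° Ω.
Step 4 — Source phasor: V = 20.8∠-110.4° V = -7.25 - j19.5 V.
Step 5 — Ohm's law: I = V / Z_total = (-7.25 - j19.5) / (270 + j169.3) = -0.05177 - j0.03974 A.
Step 6 — Convert to polar: |I| = 0.06526 A, ∠I = -142.5°.

I = 0.06526∠-142.5° A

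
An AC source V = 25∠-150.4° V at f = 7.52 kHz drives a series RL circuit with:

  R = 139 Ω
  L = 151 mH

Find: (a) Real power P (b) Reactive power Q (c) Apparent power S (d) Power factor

Step 1 — Angular frequency: ω = 2π·f = 2π·7520 = 4.725e+04 rad/s.
Step 2 — Component impedances:
  R: Z = R = 139 Ω
  L: Z = jωL = j·4.725e+04·0.151 = 0 + j7135 Ω
Step 3 — Series combination: Z_total = R + L = 139 + j7135 Ω = 7136∠88.9° Ω.
Step 4 — Source phasor: V = 25∠-150.4° V = -21.74 - j12.35 V.
Step 5 — Current: I = V / Z = -0.001789 + j0.003012 A = 0.003503∠120.7° A.
Step 6 — Complex power: S = V·I* = 0.001706 + j0.08757 VA.
Step 7 — Real power: P = Re(S) = 0.001706 W.
Step 8 — Reactive power: Q = Im(S) = 0.08757 VAR.
Step 9 — Apparent power: |S| = 0.08758 VA.
Step 10 — Power factor: PF = P/|S| = 0.01948 (lagging).

(a) P = 0.001706 W  (b) Q = 0.08757 VAR  (c) S = 0.08758 VA  (d) PF = 0.01948 (lagging)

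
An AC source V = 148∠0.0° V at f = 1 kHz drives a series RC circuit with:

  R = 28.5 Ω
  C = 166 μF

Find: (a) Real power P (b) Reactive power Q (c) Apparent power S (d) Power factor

Step 1 — Angular frequency: ω = 2π·f = 2π·1000 = 6283 rad/s.
Step 2 — Component impedances:
  R: Z = R = 28.5 Ω
  C: Z = 1/(jωC) = -j/(ω·C) = 0 - j0.9588 Ω
Step 3 — Series combination: Z_total = R + C = 28.5 - j0.9588 Ω = 28.52∠-1.9° Ω.
Step 4 — Source phasor: V = 148∠0.0° V = 148 V.
Step 5 — Current: I = V / Z = 5.187 + j0.1745 A = 5.19∠1.9° A.
Step 6 — Complex power: S = V·I* = 767.7 - j25.83 VA.
Step 7 — Real power: P = Re(S) = 767.7 W.
Step 8 — Reactive power: Q = Im(S) = -25.83 VAR.
Step 9 — Apparent power: |S| = 768.1 VA.
Step 10 — Power factor: PF = P/|S| = 0.9994 (leading).

(a) P = 767.7 W  (b) Q = -25.83 VAR  (c) S = 768.1 VA  (d) PF = 0.9994 (leading)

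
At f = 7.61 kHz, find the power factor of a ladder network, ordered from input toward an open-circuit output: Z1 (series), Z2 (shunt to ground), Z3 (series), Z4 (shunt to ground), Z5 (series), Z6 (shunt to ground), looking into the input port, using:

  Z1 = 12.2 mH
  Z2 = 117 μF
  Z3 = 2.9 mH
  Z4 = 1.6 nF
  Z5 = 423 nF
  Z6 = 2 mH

Step 1 — Angular frequency: ω = 2π·f = 2π·7610 = 4.782e+04 rad/s.
Step 2 — Component impedances:
  Z1: Z = jωL = j·4.782e+04·0.0122 = 0 + j583.3 Ω
  Z2: Z = 1/(jωC) = -j/(ω·C) = 0 - j0.1788 Ω
  Z3: Z = jωL = j·4.782e+04·0.0029 = 0 + j138.7 Ω
  Z4: Z = 1/(jωC) = -j/(ω·C) = 0 - j1.307e+04 Ω
  Z5: Z = 1/(jωC) = -j/(ω·C) = 0 - j49.44 Ω
  Z6: Z = jωL = j·4.782e+04·0.002 = 0 + j95.63 Ω
Step 3 — Ladder network (open output): work backward from the far end, alternating series and parallel combinations. Z_in = 0 + j583.2 Ω = 583.2∠90.0° Ω.
Step 4 — Power factor: PF = cos(φ) = Re(Z)/|Z| = 0/583.2 = 0.
Step 5 — Type: Im(Z) = 583.2 ⇒ lagging (phase φ = 90.0°).

PF = 0 (lagging, φ = 90.0°)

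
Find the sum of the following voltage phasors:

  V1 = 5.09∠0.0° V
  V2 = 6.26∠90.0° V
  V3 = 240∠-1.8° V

Step 1 — Convert each phasor to rectangular form:
  V1 = 5.09·(cos(0.0°) + j·sin(0.0°)) = 5.09 V
  V2 = 6.26·(cos(90.0°) + j·sin(90.0°)) = 0 + j6.26 V
  V3 = 240·(cos(-1.8°) + j·sin(-1.8°)) = 239.9 - j7.539 V
Step 2 — Sum components: V_total = 245 - j1.279 V.
Step 3 — Convert to polar: |V_total| = 245 V, ∠V_total = -0.3°.

V_total = 245∠-0.3° V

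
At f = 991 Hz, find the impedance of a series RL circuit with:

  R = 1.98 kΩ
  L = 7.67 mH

Step 1 — Angular frequency: ω = 2π·f = 2π·991 = 6227 rad/s.
Step 2 — Component impedances:
  R: Z = R = 1980 Ω
  L: Z = jωL = j·6227·0.00767 = 0 + j47.76 Ω
Step 3 — Series combination: Z_total = R + L = 1980 + j47.76 Ω = 1981∠1.4° Ω.

Z = 1980 + j47.76 Ω = 1981∠1.4° Ω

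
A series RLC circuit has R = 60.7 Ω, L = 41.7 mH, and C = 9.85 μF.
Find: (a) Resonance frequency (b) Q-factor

Step 1 — Resonance condition Im(Z)=0 gives ω₀ = 1/√(LC).
Step 2 — ω₀ = 1/√(0.0417·9.85e-06) = 1560 rad/s.
Step 3 — f₀ = ω₀/(2π) = 248.3 Hz.
Step 4 — Series Q: Q = ω₀L/R = 1560·0.0417/60.7 = 1.072.

(a) f₀ = 248.3 Hz  (b) Q = 1.072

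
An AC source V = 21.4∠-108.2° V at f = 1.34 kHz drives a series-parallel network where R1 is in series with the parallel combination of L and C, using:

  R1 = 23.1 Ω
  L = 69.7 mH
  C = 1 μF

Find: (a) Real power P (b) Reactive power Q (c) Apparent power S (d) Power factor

Step 1 — Angular frequency: ω = 2π·f = 2π·1340 = 8419 rad/s.
Step 2 — Component impedances:
  R1: Z = R = 23.1 Ω
  L: Z = jωL = j·8419·0.0697 = 0 + j586.8 Ω
  C: Z = 1/(jωC) = -j/(ω·C) = 0 - j118.8 Ω
Step 3 — Parallel branch: L || C = 1/(1/L + 1/C) = 0 - j148.9 Ω.
Step 4 — Series with R1: Z_total = R1 + (L || C) = 23.1 - j148.9 Ω = 150.7∠-81.2° Ω.
Step 5 — Source phasor: V = 21.4∠-108.2° V = -6.684 - j20.33 V.
Step 6 — Current: I = V / Z = 0.1265 - j0.06451 A = 0.142∠-27.0° A.
Step 7 — Complex power: S = V·I* = 0.4659 - j3.003 VA.
Step 8 — Real power: P = Re(S) = 0.4659 W.
Step 9 — Reactive power: Q = Im(S) = -3.003 VAR.
Step 10 — Apparent power: |S| = 3.039 VA.
Step 11 — Power factor: PF = P/|S| = 0.1533 (leading).

(a) P = 0.4659 W  (b) Q = -3.003 VAR  (c) S = 3.039 VA  (d) PF = 0.1533 (leading)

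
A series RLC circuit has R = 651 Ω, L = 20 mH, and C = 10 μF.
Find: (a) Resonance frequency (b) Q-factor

Step 1 — Resonance condition Im(Z)=0 gives ω₀ = 1/√(LC).
Step 2 — ω₀ = 1/√(0.02·1e-05) = 2236 rad/s.
Step 3 — f₀ = ω₀/(2π) = 355.9 Hz.
Step 4 — Series Q: Q = ω₀L/R = 2236·0.02/651 = 0.0687.

(a) f₀ = 355.9 Hz  (b) Q = 0.0687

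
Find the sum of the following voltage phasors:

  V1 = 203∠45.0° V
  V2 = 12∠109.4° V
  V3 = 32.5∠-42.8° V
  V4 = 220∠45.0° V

Step 1 — Convert each phasor to rectangular form:
  V1 = 203·(cos(45.0°) + j·sin(45.0°)) = 143.5 + j143.5 V
  V2 = 12·(cos(109.4°) + j·sin(109.4°)) = -3.986 + j11.32 V
  V3 = 32.5·(cos(-42.8°) + j·sin(-42.8°)) = 23.85 - j22.08 V
  V4 = 220·(cos(45.0°) + j·sin(45.0°)) = 155.6 + j155.6 V
Step 2 — Sum components: V_total = 319 + j288.3 V.
Step 3 — Convert to polar: |V_total| = 430 V, ∠V_total = 42.1°.

V_total = 430∠42.1° V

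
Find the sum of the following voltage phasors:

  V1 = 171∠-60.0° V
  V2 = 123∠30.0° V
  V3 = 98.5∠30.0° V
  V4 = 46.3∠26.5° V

Step 1 — Convert each phasor to rectangular form:
  V1 = 171·(cos(-60.0°) + j·sin(-60.0°)) = 85.5 - j148.1 V
  V2 = 123·(cos(30.0°) + j·sin(30.0°)) = 106.5 + j61.5 V
  V3 = 98.5·(cos(30.0°) + j·sin(30.0°)) = 85.3 + j49.25 V
  V4 = 46.3·(cos(26.5°) + j·sin(26.5°)) = 41.44 + j20.66 V
Step 2 — Sum components: V_total = 318.8 - j16.68 V.
Step 3 — Convert to polar: |V_total| = 319.2 V, ∠V_total = -3.0°.

V_total = 319.2∠-3.0° V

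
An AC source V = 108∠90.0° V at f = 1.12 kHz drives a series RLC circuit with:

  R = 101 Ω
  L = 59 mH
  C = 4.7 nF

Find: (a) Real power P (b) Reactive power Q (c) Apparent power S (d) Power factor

Step 1 — Angular frequency: ω = 2π·f = 2π·1120 = 7037 rad/s.
Step 2 — Component impedances:
  R: Z = R = 101 Ω
  L: Z = jωL = j·7037·0.059 = 0 + j415.2 Ω
  C: Z = 1/(jωC) = -j/(ω·C) = 0 - j3.023e+04 Ω
Step 3 — Series combination: Z_total = R + L + C = 101 - j2.982e+04 Ω = 2.982e+04∠-89.8° Ω.
Step 4 — Source phasor: V = 108∠90.0° V = 0 + j108 V.
Step 5 — Current: I = V / Z = -0.003622 + j1.227e-05 A = 0.003622∠179.8° A.
Step 6 — Complex power: S = V·I* = 0.001325 - j0.3912 VA.
Step 7 — Real power: P = Re(S) = 0.001325 W.
Step 8 — Reactive power: Q = Im(S) = -0.3912 VAR.
Step 9 — Apparent power: |S| = 0.3912 VA.
Step 10 — Power factor: PF = P/|S| = 0.003387 (leading).

(a) P = 0.001325 W  (b) Q = -0.3912 VAR  (c) S = 0.3912 VA  (d) PF = 0.003387 (leading)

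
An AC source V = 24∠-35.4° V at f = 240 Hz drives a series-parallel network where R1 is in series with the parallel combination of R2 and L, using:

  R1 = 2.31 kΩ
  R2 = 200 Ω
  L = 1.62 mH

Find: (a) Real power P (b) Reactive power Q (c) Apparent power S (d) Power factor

Step 1 — Angular frequency: ω = 2π·f = 2π·240 = 1508 rad/s.
Step 2 — Component impedances:
  R1: Z = R = 2310 Ω
  R2: Z = R = 200 Ω
  L: Z = jωL = j·1508·0.00162 = 0 + j2.443 Ω
Step 3 — Parallel branch: R2 || L = 1/(1/R2 + 1/L) = 0.02983 + j2.443 Ω.
Step 4 — Series with R1: Z_total = R1 + (R2 || L) = 2310 + j2.443 Ω = 2310∠0.1° Ω.
Step 5 — Source phasor: V = 24∠-35.4° V = 19.56 - j13.9 V.
Step 6 — Current: I = V / Z = 0.008462 - j0.006027 A = 0.01039∠-35.5° A.
Step 7 — Complex power: S = V·I* = 0.2493 + j0.0002637 VA.
Step 8 — Real power: P = Re(S) = 0.2493 W.
Step 9 — Reactive power: Q = Im(S) = 0.0002637 VAR.
Step 10 — Apparent power: |S| = 0.2493 VA.
Step 11 — Power factor: PF = P/|S| = 1 (lagging).

(a) P = 0.2493 W  (b) Q = 0.0002637 VAR  (c) S = 0.2493 VA  (d) PF = 1 (lagging)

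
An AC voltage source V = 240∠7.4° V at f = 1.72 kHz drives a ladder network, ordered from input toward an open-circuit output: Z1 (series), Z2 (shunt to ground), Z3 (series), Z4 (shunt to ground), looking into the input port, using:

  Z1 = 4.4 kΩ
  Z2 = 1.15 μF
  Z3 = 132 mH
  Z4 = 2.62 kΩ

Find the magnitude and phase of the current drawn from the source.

Step 1 — Angular frequency: ω = 2π·f = 2π·1720 = 1.081e+04 rad/s.
Step 2 — Component impedances:
  Z1: Z = R = 4400 Ω
  Z2: Z = 1/(jωC) = -j/(ω·C) = 0 - j80.46 Ω
  Z3: Z = jωL = j·1.081e+04·0.132 = 0 + j1427 Ω
  Z4: Z = R = 2620 Ω
Step 3 — Ladder network (open output): work backward from the far end, alternating series and parallel combinations. Z_in = 4402 - j81.47 Ω = 4403∠-1.1° Ω.
Step 4 — Source phasor: V = 240∠7.4° V = 238 + j30.91 V.
Step 5 — Ohm's law: I = V / Z_total = (238 + j30.91) / (4402 - j81.47) = 0.05392 + j0.00802 A.
Step 6 — Convert to polar: |I| = 0.05451 A, ∠I = 8.5°.

I = 0.05451∠8.5° A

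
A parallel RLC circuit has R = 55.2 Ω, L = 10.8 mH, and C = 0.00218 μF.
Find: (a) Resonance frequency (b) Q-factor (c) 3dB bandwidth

Step 1 — Resonance: ω₀ = 1/√(LC) = 1/√(0.0108·2.18e-09) = 2.061e+05 rad/s.
Step 2 — f₀ = ω₀/(2π) = 3.28e+04 Hz.
Step 3 — Parallel Q: Q = R/(ω₀L) = 55.2/(2.061e+05·0.0108) = 0.0248.
Step 4 — Bandwidth: Δω = ω₀/Q = 8.31e+06 rad/s; BW = Δω/(2π) = 1.323e+06 Hz.

(a) f₀ = 3.28e+04 Hz  (b) Q = 0.0248  (c) BW = 1.323e+06 Hz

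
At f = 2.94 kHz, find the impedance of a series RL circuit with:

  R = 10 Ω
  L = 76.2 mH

Step 1 — Angular frequency: ω = 2π·f = 2π·2940 = 1.847e+04 rad/s.
Step 2 — Component impedances:
  R: Z = R = 10 Ω
  L: Z = jωL = j·1.847e+04·0.0762 = 0 + j1408 Ω
Step 3 — Series combination: Z_total = R + L = 10 + j1408 Ω = 1408∠89.6° Ω.

Z = 10 + j1408 Ω = 1408∠89.6° Ω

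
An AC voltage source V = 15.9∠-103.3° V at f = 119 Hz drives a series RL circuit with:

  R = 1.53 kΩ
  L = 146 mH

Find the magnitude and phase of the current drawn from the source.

Step 1 — Angular frequency: ω = 2π·f = 2π·119 = 747.7 rad/s.
Step 2 — Component impedances:
  R: Z = R = 1530 Ω
  L: Z = jωL = j·747.7·0.146 = 0 + j109.2 Ω
Step 3 — Series combination: Z_total = R + L = 1530 + j109.2 Ω = 1534∠4.1° Ω.
Step 4 — Source phasor: V = 15.9∠-103.3° V = -3.658 - j15.47 V.
Step 5 — Ohm's law: I = V / Z_total = (-3.658 - j15.47) / (1530 + j109.2) = -0.003097 - j0.009892 A.
Step 6 — Convert to polar: |I| = 0.01037 A, ∠I = -107.4°.

I = 0.01037∠-107.4° A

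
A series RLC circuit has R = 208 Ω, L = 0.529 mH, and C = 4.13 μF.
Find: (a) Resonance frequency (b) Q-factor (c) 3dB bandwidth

Step 1 — Resonance: ω₀ = 1/√(LC) = 1/√(0.000529·4.13e-06) = 2.139e+04 rad/s.
Step 2 — f₀ = ω₀/(2π) = 3405 Hz.
Step 3 — Series Q: Q = ω₀L/R = 2.139e+04·0.000529/208 = 0.05441.
Step 4 — Bandwidth: Δω = ω₀/Q = 3.932e+05 rad/s; BW = Δω/(2π) = 6.258e+04 Hz.

(a) f₀ = 3405 Hz  (b) Q = 0.05441  (c) BW = 6.258e+04 Hz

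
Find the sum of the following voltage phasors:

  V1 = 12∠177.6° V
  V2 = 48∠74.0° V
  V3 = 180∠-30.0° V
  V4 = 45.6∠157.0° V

Step 1 — Convert each phasor to rectangular form:
  V1 = 12·(cos(177.6°) + j·sin(177.6°)) = -11.99 + j0.5025 V
  V2 = 48·(cos(74.0°) + j·sin(74.0°)) = 13.23 + j46.14 V
  V3 = 180·(cos(-30.0°) + j·sin(-30.0°)) = 155.9 - j90 V
  V4 = 45.6·(cos(157.0°) + j·sin(157.0°)) = -41.98 + j17.82 V
Step 2 — Sum components: V_total = 115.2 - j25.54 V.
Step 3 — Convert to polar: |V_total| = 117.9 V, ∠V_total = -12.5°.

V_total = 117.9∠-12.5° V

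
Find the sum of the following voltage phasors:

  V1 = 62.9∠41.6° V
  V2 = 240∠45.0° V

Step 1 — Convert each phasor to rectangular form:
  V1 = 62.9·(cos(41.6°) + j·sin(41.6°)) = 47.04 + j41.76 V
  V2 = 240·(cos(45.0°) + j·sin(45.0°)) = 169.7 + j169.7 V
Step 2 — Sum components: V_total = 216.7 + j211.5 V.
Step 3 — Convert to polar: |V_total| = 302.8 V, ∠V_total = 44.3°.

V_total = 302.8∠44.3° V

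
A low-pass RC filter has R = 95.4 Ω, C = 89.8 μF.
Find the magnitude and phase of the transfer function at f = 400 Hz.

Step 1 — Angular frequency: ω = 2π·400 = 2513 rad/s.
Step 2 — Transfer function: H(jω) = 1/(1 + jωRC).
Step 3 — Denominator: 1 + jωRC = 1 + j·2513·95.4·8.98e-05 = 1 + j21.53.
Step 4 — H = 0.002152 - j0.04634.
Step 5 — Magnitude: |H| = 0.04639 (-26.7 dB); phase: φ = -87.3°.

|H| = 0.04639 (-26.7 dB), φ = -87.3°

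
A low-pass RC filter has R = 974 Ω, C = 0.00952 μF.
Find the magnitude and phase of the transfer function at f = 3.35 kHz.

Step 1 — Angular frequency: ω = 2π·3350 = 2.105e+04 rad/s.
Step 2 — Transfer function: H(jω) = 1/(1 + jωRC).
Step 3 — Denominator: 1 + jωRC = 1 + j·2.105e+04·974·9.52e-09 = 1 + j0.1952.
Step 4 — H = 0.9633 - j0.188.
Step 5 — Magnitude: |H| = 0.9815 (-0.2 dB); phase: φ = -11.0°.

|H| = 0.9815 (-0.2 dB), φ = -11.0°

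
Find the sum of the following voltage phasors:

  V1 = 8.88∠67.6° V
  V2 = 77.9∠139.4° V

Step 1 — Convert each phasor to rectangular form:
  V1 = 8.88·(cos(67.6°) + j·sin(67.6°)) = 3.384 + j8.21 V
  V2 = 77.9·(cos(139.4°) + j·sin(139.4°)) = -59.15 + j50.7 V
Step 2 — Sum components: V_total = -55.76 + j58.91 V.
Step 3 — Convert to polar: |V_total| = 81.11 V, ∠V_total = 133.4°.

V_total = 81.11∠133.4° V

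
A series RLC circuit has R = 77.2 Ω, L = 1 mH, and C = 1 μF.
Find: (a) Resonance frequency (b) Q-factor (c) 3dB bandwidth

Step 1 — Resonance: ω₀ = 1/√(LC) = 1/√(0.001·1e-06) = 3.162e+04 rad/s.
Step 2 — f₀ = ω₀/(2π) = 5033 Hz.
Step 3 — Series Q: Q = ω₀L/R = 3.162e+04·0.001/77.2 = 0.4096.
Step 4 — Bandwidth: Δω = ω₀/Q = 7.72e+04 rad/s; BW = Δω/(2π) = 1.229e+04 Hz.

(a) f₀ = 5033 Hz  (b) Q = 0.4096  (c) BW = 1.229e+04 Hz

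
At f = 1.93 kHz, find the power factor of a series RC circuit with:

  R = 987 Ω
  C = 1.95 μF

Step 1 — Angular frequency: ω = 2π·f = 2π·1930 = 1.213e+04 rad/s.
Step 2 — Component impedances:
  R: Z = R = 987 Ω
  C: Z = 1/(jωC) = -j/(ω·C) = 0 - j42.29 Ω
Step 3 — Series combination: Z_total = R + C = 987 - j42.29 Ω = 987.9∠-2.5° Ω.
Step 4 — Power factor: PF = cos(φ) = Re(Z)/|Z| = 987/987.9 = 0.9991.
Step 5 — Type: Im(Z) = -42.29 ⇒ leading (phase φ = -2.5°).

PF = 0.9991 (leading, φ = -2.5°)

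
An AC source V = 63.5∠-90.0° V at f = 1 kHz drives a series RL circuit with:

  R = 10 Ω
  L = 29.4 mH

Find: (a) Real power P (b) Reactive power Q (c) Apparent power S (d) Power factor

Step 1 — Angular frequency: ω = 2π·f = 2π·1000 = 6283 rad/s.
Step 2 — Component impedances:
  R: Z = R = 10 Ω
  L: Z = jωL = j·6283·0.0294 = 0 + j184.7 Ω
Step 3 — Series combination: Z_total = R + L = 10 + j184.7 Ω = 185∠86.9° Ω.
Step 4 — Source phasor: V = 63.5∠-90.0° V = 0 - j63.5 V.
Step 5 — Current: I = V / Z = -0.3427 - j0.01855 A = 0.3433∠-176.9° A.
Step 6 — Complex power: S = V·I* = 1.178 + j21.76 VA.
Step 7 — Real power: P = Re(S) = 1.178 W.
Step 8 — Reactive power: Q = Im(S) = 21.76 VAR.
Step 9 — Apparent power: |S| = 21.8 VA.
Step 10 — Power factor: PF = P/|S| = 0.05406 (lagging).

(a) P = 1.178 W  (b) Q = 21.76 VAR  (c) S = 21.8 VA  (d) PF = 0.05406 (lagging)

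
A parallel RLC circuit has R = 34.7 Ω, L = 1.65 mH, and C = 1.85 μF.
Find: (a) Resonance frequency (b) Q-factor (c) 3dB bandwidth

Step 1 — Resonance: ω₀ = 1/√(LC) = 1/√(0.00165·1.85e-06) = 1.81e+04 rad/s.
Step 2 — f₀ = ω₀/(2π) = 2881 Hz.
Step 3 — Parallel Q: Q = R/(ω₀L) = 34.7/(1.81e+04·0.00165) = 1.162.
Step 4 — Bandwidth: Δω = ω₀/Q = 1.558e+04 rad/s; BW = Δω/(2π) = 2479 Hz.

(a) f₀ = 2881 Hz  (b) Q = 1.162  (c) BW = 2479 Hz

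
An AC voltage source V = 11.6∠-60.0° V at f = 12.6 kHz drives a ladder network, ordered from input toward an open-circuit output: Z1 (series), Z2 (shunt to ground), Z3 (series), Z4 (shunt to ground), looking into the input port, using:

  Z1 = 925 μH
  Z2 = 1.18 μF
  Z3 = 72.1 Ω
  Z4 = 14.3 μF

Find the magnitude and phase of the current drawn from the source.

Step 1 — Angular frequency: ω = 2π·f = 2π·1.26e+04 = 7.917e+04 rad/s.
Step 2 — Component impedances:
  Z1: Z = jωL = j·7.917e+04·0.000925 = 0 + j73.23 Ω
  Z2: Z = 1/(jωC) = -j/(ω·C) = 0 - j10.7 Ω
  Z3: Z = R = 72.1 Ω
  Z4: Z = 1/(jωC) = -j/(ω·C) = 0 - j0.8833 Ω
Step 3 — Ladder network (open output): work backward from the far end, alternating series and parallel combinations. Z_in = 1.549 + j62.77 Ω = 62.79∠88.6° Ω.
Step 4 — Source phasor: V = 11.6∠-60.0° V = 5.8 - j10.05 V.
Step 5 — Ohm's law: I = V / Z_total = (5.8 - j10.05) / (1.549 + j62.77) = -0.1577 - j0.09628 A.
Step 6 — Convert to polar: |I| = 0.1847 A, ∠I = -148.6°.

I = 0.1847∠-148.6° A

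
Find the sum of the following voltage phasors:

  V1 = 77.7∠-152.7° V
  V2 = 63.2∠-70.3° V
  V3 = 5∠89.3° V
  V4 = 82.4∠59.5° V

Step 1 — Convert each phasor to rectangular form:
  V1 = 77.7·(cos(-152.7°) + j·sin(-152.7°)) = -69.05 - j35.64 V
  V2 = 63.2·(cos(-70.3°) + j·sin(-70.3°)) = 21.3 - j59.5 V
  V3 = 5·(cos(89.3°) + j·sin(89.3°)) = 0.06109 + j5 V
  V4 = 82.4·(cos(59.5°) + j·sin(59.5°)) = 41.82 + j71 V
Step 2 — Sum components: V_total = -5.859 - j19.14 V.
Step 3 — Convert to polar: |V_total| = 20.02 V, ∠V_total = -107.0°.

V_total = 20.02∠-107.0° V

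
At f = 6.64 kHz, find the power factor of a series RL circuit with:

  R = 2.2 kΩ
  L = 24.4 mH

Step 1 — Angular frequency: ω = 2π·f = 2π·6640 = 4.172e+04 rad/s.
Step 2 — Component impedances:
  R: Z = R = 2200 Ω
  L: Z = jωL = j·4.172e+04·0.0244 = 0 + j1018 Ω
Step 3 — Series combination: Z_total = R + L = 2200 + j1018 Ω = 2424∠24.8° Ω.
Step 4 — Power factor: PF = cos(φ) = Re(Z)/|Z| = 2200/2424 = 0.9076.
Step 5 — Type: Im(Z) = 1018 ⇒ lagging (phase φ = 24.8°).

PF = 0.9076 (lagging, φ = 24.8°)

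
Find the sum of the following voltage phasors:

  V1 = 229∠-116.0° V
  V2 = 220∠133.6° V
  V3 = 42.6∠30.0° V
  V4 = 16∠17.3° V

Step 1 — Convert each phasor to rectangular form:
  V1 = 229·(cos(-116.0°) + j·sin(-116.0°)) = -100.4 - j205.8 V
  V2 = 220·(cos(133.6°) + j·sin(133.6°)) = -151.7 + j159.3 V
  V3 = 42.6·(cos(30.0°) + j·sin(30.0°)) = 36.89 + j21.3 V
  V4 = 16·(cos(17.3°) + j·sin(17.3°)) = 15.28 + j4.758 V
Step 2 — Sum components: V_total = -199.9 - j20.45 V.
Step 3 — Convert to polar: |V_total| = 201 V, ∠V_total = -174.2°.

V_total = 201∠-174.2° V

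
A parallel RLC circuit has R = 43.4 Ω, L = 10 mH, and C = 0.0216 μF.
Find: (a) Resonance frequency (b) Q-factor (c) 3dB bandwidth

Step 1 — Resonance: ω₀ = 1/√(LC) = 1/√(0.01·2.16e-08) = 6.804e+04 rad/s.
Step 2 — f₀ = ω₀/(2π) = 1.083e+04 Hz.
Step 3 — Parallel Q: Q = R/(ω₀L) = 43.4/(6.804e+04·0.01) = 0.06378.
Step 4 — Bandwidth: Δω = ω₀/Q = 1.067e+06 rad/s; BW = Δω/(2π) = 1.698e+05 Hz.

(a) f₀ = 1.083e+04 Hz  (b) Q = 0.06378  (c) BW = 1.698e+05 Hz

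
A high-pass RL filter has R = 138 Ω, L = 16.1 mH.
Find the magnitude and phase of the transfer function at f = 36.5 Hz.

Step 1 — Angular frequency: ω = 2π·36.5 = 229.3 rad/s.
Step 2 — Transfer function: H(jω) = jωL/(R + jωL).
Step 3 — Numerator jωL = j·3.692; denominator R + jωL = 138 + j3.692.
Step 4 — H = 0.0007154 + j0.02674.
Step 5 — Magnitude: |H| = 0.02675 (-31.5 dB); phase: φ = 88.5°.

|H| = 0.02675 (-31.5 dB), φ = 88.5°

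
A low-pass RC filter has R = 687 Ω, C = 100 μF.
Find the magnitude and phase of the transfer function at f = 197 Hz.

Step 1 — Angular frequency: ω = 2π·197 = 1238 rad/s.
Step 2 — Transfer function: H(jω) = 1/(1 + jωRC).
Step 3 — Denominator: 1 + jωRC = 1 + j·1238·687·0.0001 = 1 + j85.04.
Step 4 — H = 0.0001383 - j0.01176.
Step 5 — Magnitude: |H| = 0.01176 (-38.6 dB); phase: φ = -89.3°.

|H| = 0.01176 (-38.6 dB), φ = -89.3°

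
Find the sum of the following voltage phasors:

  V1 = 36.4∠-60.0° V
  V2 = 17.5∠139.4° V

Step 1 — Convert each phasor to rectangular form:
  V1 = 36.4·(cos(-60.0°) + j·sin(-60.0°)) = 18.2 - j31.52 V
  V2 = 17.5·(cos(139.4°) + j·sin(139.4°)) = -13.29 + j11.39 V
Step 2 — Sum components: V_total = 4.913 - j20.13 V.
Step 3 — Convert to polar: |V_total| = 20.73 V, ∠V_total = -76.3°.

V_total = 20.73∠-76.3° V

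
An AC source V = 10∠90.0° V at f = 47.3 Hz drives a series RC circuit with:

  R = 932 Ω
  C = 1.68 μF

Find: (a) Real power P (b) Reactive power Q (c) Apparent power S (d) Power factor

Step 1 — Angular frequency: ω = 2π·f = 2π·47.3 = 297.2 rad/s.
Step 2 — Component impedances:
  R: Z = R = 932 Ω
  C: Z = 1/(jωC) = -j/(ω·C) = 0 - j2003 Ω
Step 3 — Series combination: Z_total = R + C = 932 - j2003 Ω = 2209∠-65.0° Ω.
Step 4 — Source phasor: V = 10∠90.0° V = 0 + j10 V.
Step 5 — Current: I = V / Z = -0.004104 + j0.00191 A = 0.004527∠155.0° A.
Step 6 — Complex power: S = V·I* = 0.0191 - j0.04104 VA.
Step 7 — Real power: P = Re(S) = 0.0191 W.
Step 8 — Reactive power: Q = Im(S) = -0.04104 VAR.
Step 9 — Apparent power: |S| = 0.04527 VA.
Step 10 — Power factor: PF = P/|S| = 0.4219 (leading).

(a) P = 0.0191 W  (b) Q = -0.04104 VAR  (c) S = 0.04527 VA  (d) PF = 0.4219 (leading)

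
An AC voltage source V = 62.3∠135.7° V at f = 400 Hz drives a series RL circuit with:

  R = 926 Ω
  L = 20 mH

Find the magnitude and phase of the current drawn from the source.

Step 1 — Angular frequency: ω = 2π·f = 2π·400 = 2513 rad/s.
Step 2 — Component impedances:
  R: Z = R = 926 Ω
  L: Z = jωL = j·2513·0.02 = 0 + j50.27 Ω
Step 3 — Series combination: Z_total = R + L = 926 + j50.27 Ω = 927.4∠3.1° Ω.
Step 4 — Source phasor: V = 62.3∠135.7° V = -44.59 + j43.51 V.
Step 5 — Ohm's law: I = V / Z_total = (-44.59 + j43.51) / (926 + j50.27) = -0.04547 + j0.04946 A.
Step 6 — Convert to polar: |I| = 0.06718 A, ∠I = 132.6°.

I = 0.06718∠132.6° A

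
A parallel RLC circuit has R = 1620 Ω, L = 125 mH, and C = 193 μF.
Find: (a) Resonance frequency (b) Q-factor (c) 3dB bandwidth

Step 1 — Resonance: ω₀ = 1/√(LC) = 1/√(0.125·0.000193) = 203.6 rad/s.
Step 2 — f₀ = ω₀/(2π) = 32.4 Hz.
Step 3 — Parallel Q: Q = R/(ω₀L) = 1620/(203.6·0.125) = 63.66.
Step 4 — Bandwidth: Δω = ω₀/Q = 3.198 rad/s; BW = Δω/(2π) = 0.509 Hz.

(a) f₀ = 32.4 Hz  (b) Q = 63.66  (c) BW = 0.509 Hz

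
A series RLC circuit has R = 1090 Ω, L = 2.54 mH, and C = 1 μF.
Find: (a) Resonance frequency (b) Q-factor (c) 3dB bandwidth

Step 1 — Resonance condition Im(Z)=0 gives ω₀ = 1/√(LC).
Step 2 — ω₀ = 1/√(0.00254·1e-06) = 1.984e+04 rad/s.
Step 3 — f₀ = ω₀/(2π) = 3158 Hz.
Step 4 — Series Q: Q = ω₀L/R = 1.984e+04·0.00254/1090 = 0.04624.
Step 5 — 3dB bandwidth: Δω = ω₀/Q = 4.291e+05 rad/s; BW = Δω/(2π) = 6.83e+04 Hz.

(a) f₀ = 3158 Hz  (b) Q = 0.04624  (c) BW = 6.83e+04 Hz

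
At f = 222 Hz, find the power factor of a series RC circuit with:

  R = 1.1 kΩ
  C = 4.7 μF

Step 1 — Angular frequency: ω = 2π·f = 2π·222 = 1395 rad/s.
Step 2 — Component impedances:
  R: Z = R = 1100 Ω
  C: Z = 1/(jωC) = -j/(ω·C) = 0 - j152.5 Ω
Step 3 — Series combination: Z_total = R + C = 1100 - j152.5 Ω = 1111∠-7.9° Ω.
Step 4 — Power factor: PF = cos(φ) = Re(Z)/|Z| = 1100/1110.5 = 0.9905.
Step 5 — Type: Im(Z) = -152.5 ⇒ leading (phase φ = -7.9°).

PF = 0.9905 (leading, φ = -7.9°)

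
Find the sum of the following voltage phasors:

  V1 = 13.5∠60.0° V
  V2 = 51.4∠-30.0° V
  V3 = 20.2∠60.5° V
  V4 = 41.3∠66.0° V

Step 1 — Convert each phasor to rectangular form:
  V1 = 13.5·(cos(60.0°) + j·sin(60.0°)) = 6.75 + j11.69 V
  V2 = 51.4·(cos(-30.0°) + j·sin(-30.0°)) = 44.51 - j25.7 V
  V3 = 20.2·(cos(60.5°) + j·sin(60.5°)) = 9.947 + j17.58 V
  V4 = 41.3·(cos(66.0°) + j·sin(66.0°)) = 16.8 + j37.73 V
Step 2 — Sum components: V_total = 78.01 + j41.3 V.
Step 3 — Convert to polar: |V_total| = 88.27 V, ∠V_total = 27.9°.

V_total = 88.27∠27.9° V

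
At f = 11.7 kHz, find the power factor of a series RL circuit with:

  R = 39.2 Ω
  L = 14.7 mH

Step 1 — Angular frequency: ω = 2π·f = 2π·1.17e+04 = 7.351e+04 rad/s.
Step 2 — Component impedances:
  R: Z = R = 39.2 Ω
  L: Z = jωL = j·7.351e+04·0.0147 = 0 + j1081 Ω
Step 3 — Series combination: Z_total = R + L = 39.2 + j1081 Ω = 1081∠87.9° Ω.
Step 4 — Power factor: PF = cos(φ) = Re(Z)/|Z| = 39.2/1081.4 = 0.03625.
Step 5 — Type: Im(Z) = 1081 ⇒ lagging (phase φ = 87.9°).

PF = 0.03625 (lagging, φ = 87.9°)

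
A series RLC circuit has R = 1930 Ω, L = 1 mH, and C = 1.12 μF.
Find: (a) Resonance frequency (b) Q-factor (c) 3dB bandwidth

Step 1 — Resonance: ω₀ = 1/√(LC) = 1/√(0.001·1.12e-06) = 2.988e+04 rad/s.
Step 2 — f₀ = ω₀/(2π) = 4756 Hz.
Step 3 — Series Q: Q = ω₀L/R = 2.988e+04·0.001/1930 = 0.01548.
Step 4 — Bandwidth: Δω = ω₀/Q = 1.93e+06 rad/s; BW = Δω/(2π) = 3.072e+05 Hz.

(a) f₀ = 4756 Hz  (b) Q = 0.01548  (c) BW = 3.072e+05 Hz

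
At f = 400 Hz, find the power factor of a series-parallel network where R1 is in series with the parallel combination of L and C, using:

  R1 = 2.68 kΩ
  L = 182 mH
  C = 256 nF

Step 1 — Angular frequency: ω = 2π·f = 2π·400 = 2513 rad/s.
Step 2 — Component impedances:
  R1: Z = R = 2680 Ω
  L: Z = jωL = j·2513·0.182 = 0 + j457.4 Ω
  C: Z = 1/(jωC) = -j/(ω·C) = 0 - j1554 Ω
Step 3 — Parallel branch: L || C = 1/(1/L + 1/C) = 0 + j648.2 Ω.
Step 4 — Series with R1: Z_total = R1 + (L || C) = 2680 + j648.2 Ω = 2757∠13.6° Ω.
Step 5 — Power factor: PF = cos(φ) = Re(Z)/|Z| = 2680/2757.3 = 0.972.
Step 6 — Type: Im(Z) = 648.2 ⇒ lagging (phase φ = 13.6°).

PF = 0.972 (lagging, φ = 13.6°)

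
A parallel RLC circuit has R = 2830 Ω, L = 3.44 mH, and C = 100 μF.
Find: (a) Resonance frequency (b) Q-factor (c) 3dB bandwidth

Step 1 — Resonance: ω₀ = 1/√(LC) = 1/√(0.00344·0.0001) = 1705 rad/s.
Step 2 — f₀ = ω₀/(2π) = 271.4 Hz.
Step 3 — Parallel Q: Q = R/(ω₀L) = 2830/(1705·0.00344) = 482.5.
Step 4 — Bandwidth: Δω = ω₀/Q = 3.534 rad/s; BW = Δω/(2π) = 0.5624 Hz.

(a) f₀ = 271.4 Hz  (b) Q = 482.5  (c) BW = 0.5624 Hz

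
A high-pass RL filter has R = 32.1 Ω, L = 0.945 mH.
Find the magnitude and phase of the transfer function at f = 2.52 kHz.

Step 1 — Angular frequency: ω = 2π·2520 = 1.583e+04 rad/s.
Step 2 — Transfer function: H(jω) = jωL/(R + jωL).
Step 3 — Numerator jωL = j·14.96; denominator R + jωL = 32.1 + j14.96.
Step 4 — H = 0.1785 + j0.3829.
Step 5 — Magnitude: |H| = 0.4225 (-7.5 dB); phase: φ = 65.0°.

|H| = 0.4225 (-7.5 dB), φ = 65.0°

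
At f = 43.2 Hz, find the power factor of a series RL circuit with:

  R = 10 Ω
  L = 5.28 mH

Step 1 — Angular frequency: ω = 2π·f = 2π·43.2 = 271.4 rad/s.
Step 2 — Component impedances:
  R: Z = R = 10 Ω
  L: Z = jωL = j·271.4·0.00528 = 0 + j1.433 Ω
Step 3 — Series combination: Z_total = R + L = 10 + j1.433 Ω = 10.1∠8.2° Ω.
Step 4 — Power factor: PF = cos(φ) = Re(Z)/|Z| = 10/10.102 = 0.9899.
Step 5 — Type: Im(Z) = 1.433 ⇒ lagging (phase φ = 8.2°).

PF = 0.9899 (lagging, φ = 8.2°)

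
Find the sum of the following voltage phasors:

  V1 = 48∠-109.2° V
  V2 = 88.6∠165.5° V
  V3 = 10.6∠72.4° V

Step 1 — Convert each phasor to rectangular form:
  V1 = 48·(cos(-109.2°) + j·sin(-109.2°)) = -15.79 - j45.33 V
  V2 = 88.6·(cos(165.5°) + j·sin(165.5°)) = -85.78 + j22.18 V
  V3 = 10.6·(cos(72.4°) + j·sin(72.4°)) = 3.205 + j10.1 V
Step 2 — Sum components: V_total = -98.36 - j13.04 V.
Step 3 — Convert to polar: |V_total| = 99.22 V, ∠V_total = -172.4°.

V_total = 99.22∠-172.4° V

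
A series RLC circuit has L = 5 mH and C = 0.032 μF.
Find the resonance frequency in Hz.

Step 1 — Resonance condition Im(Z)=0 gives ω₀ = 1/√(LC).
Step 2 — ω₀ = 1/√(0.005·3.2e-08) = 7.906e+04 rad/s.
Step 3 — f₀ = ω₀/(2π) = 1.258e+04 Hz.

f₀ = 1.258e+04 Hz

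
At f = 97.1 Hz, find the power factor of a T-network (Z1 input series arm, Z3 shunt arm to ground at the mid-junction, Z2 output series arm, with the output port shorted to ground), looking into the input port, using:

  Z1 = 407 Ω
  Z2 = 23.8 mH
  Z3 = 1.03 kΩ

Step 1 — Angular frequency: ω = 2π·f = 2π·97.1 = 610.1 rad/s.
Step 2 — Component impedances:
  Z1: Z = R = 407 Ω
  Z2: Z = jωL = j·610.1·0.0238 = 0 + j14.52 Ω
  Z3: Z = R = 1030 Ω
Step 3 — With the output port shorted to ground, the output series arm Z2 runs from the junction to ground; the shunt arm Z3 also runs from the junction to ground. They appear in parallel: Z3 || Z2 = 0.2047 + j14.52 Ω.
Step 4 — Series with input arm Z1: Z_in = Z1 + (Z3 || Z2) = 407.2 + j14.52 Ω = 407.5∠2.0° Ω.
Step 5 — Power factor: PF = cos(φ) = Re(Z)/|Z| = 407.2/407.46 = 0.9994.
Step 6 — Type: Im(Z) = 14.52 ⇒ lagging (phase φ = 2.0°).

PF = 0.9994 (lagging, φ = 2.0°)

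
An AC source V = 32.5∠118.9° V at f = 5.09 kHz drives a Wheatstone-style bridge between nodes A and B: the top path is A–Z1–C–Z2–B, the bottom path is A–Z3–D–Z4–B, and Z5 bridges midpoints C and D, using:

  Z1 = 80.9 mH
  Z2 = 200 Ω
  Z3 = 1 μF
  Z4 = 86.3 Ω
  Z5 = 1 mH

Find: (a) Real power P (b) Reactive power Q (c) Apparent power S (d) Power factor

Step 1 — Angular frequency: ω = 2π·f = 2π·5090 = 3.198e+04 rad/s.
Step 2 — Component impedances:
  Z1: Z = jωL = j·3.198e+04·0.0809 = 0 + j2587 Ω
  Z2: Z = R = 200 Ω
  Z3: Z = 1/(jωC) = -j/(ω·C) = 0 - j31.27 Ω
  Z4: Z = R = 86.3 Ω
  Z5: Z = jωL = j·3.198e+04·0.001 = 0 + j31.98 Ω
Step 3 — Bridge requires nodal analysis (the Z5 bridge couples midpoints C and D, so the two paths cannot be reduced to a simple series/parallel combination). Setting node B to ground and injecting 1 A at node A, the 3-node admittance system at A, C, D solves to V_A = Z_AB = 60.63 - j28.58 Ω = 67.02∠-25.2° Ω.
Step 4 — Source phasor: V = 32.5∠118.9° V = -15.71 + j28.45 V.
Step 5 — Current: I = V / Z = -0.393 + j0.2841 A = 0.4849∠144.1° A.
Step 6 — Complex power: S = V·I* = 14.25 - j6.72 VA.
Step 7 — Real power: P = Re(S) = 14.25 W.
Step 8 — Reactive power: Q = Im(S) = -6.72 VAR.
Step 9 — Apparent power: |S| = 15.76 VA.
Step 10 — Power factor: PF = P/|S| = 0.9045 (leading).

(a) P = 14.25 W  (b) Q = -6.72 VAR  (c) S = 15.76 VA  (d) PF = 0.9045 (leading)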